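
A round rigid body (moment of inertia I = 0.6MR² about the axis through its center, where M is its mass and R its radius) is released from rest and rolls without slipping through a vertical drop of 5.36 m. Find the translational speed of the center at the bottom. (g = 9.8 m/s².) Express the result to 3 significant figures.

With I = 0.6MR², the ratio k = I/(MR²) is 0.6.
Pure rolling means v = ωR; then KE = ½Mv² + ½I(v/R)² = ½(1+k)Mv² = (4/5)Mv².
Energy conservation: Mgh = (4/5)Mv², so v = √(2gh/(1+k)) = √(2 × 9.8 × 5.36 / 1.6) ≈ 8.10 m/s.

v ≈ 8.10 m/s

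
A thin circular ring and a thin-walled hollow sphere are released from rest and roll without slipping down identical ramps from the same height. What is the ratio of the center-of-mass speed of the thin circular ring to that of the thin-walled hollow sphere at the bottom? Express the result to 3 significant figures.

Each satisfies Mgh = ½(1+k)Mv² with k = I/(MR²), so v ∝ 1/√(1+k).
For the thin circular ring k = 1; for the thin-walled hollow sphere k = 2/3.
v₁/v₂ = √((1+k₂)/(1+k₁)) = √(1.667/2) ≈ 0.913.

v_ratio ≈ 0.913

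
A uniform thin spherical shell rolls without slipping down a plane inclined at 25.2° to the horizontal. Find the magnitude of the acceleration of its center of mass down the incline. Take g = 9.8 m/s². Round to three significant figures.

With I = (2/3)MR², the ratio k = I/(MR²) is 2/3.
Along the incline Mg sinθ − f = Ma, and torque about the center fR = Iα = kMR²(a/R) gives f = kMa.
Eliminating f: Mg sinθ = (1+k)Ma, so a = g sinθ/(1+k) = 9.8 × sin25.2° / 1.667 ≈ 2.50 m/s².

a ≈ 2.50 m/s²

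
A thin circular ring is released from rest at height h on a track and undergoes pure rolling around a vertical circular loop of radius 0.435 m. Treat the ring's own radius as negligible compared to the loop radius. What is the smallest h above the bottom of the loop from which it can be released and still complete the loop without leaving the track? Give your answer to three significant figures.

h_min ≈ 1.31 m

Here I = MR², so the shape factor k = I/(MR²) = 1.
At the top of the loop, the minimum-contact condition is Mg = Mv_top²/r, so v_top² = gr.
With ω = v/R, the kinetic energy at speed v is ½(1+k)Mv² = Mv².
Energy conservation from release (height h) to the top (height 2r): Mgh = Mg(2r) + M·gr.
Thus h_min = 2r + (1+k)r/2 = r(2 + 2/2) = 0.435 × 3 ≈ 1.31 m.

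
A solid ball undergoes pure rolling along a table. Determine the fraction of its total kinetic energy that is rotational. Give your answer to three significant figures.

fraction ≈ 0.286

Here I = (2/5)MR², so the shape factor k = I/(MR²) = 0.4.
Since ω = v/R, the translational part is ½Mv² and the rotational part is ½I(v/R)² = ½kMv²; the total is ½(1+k)Mv².
The rotational fraction is therefore k/(1+k) = 0.4/1.4 ≈ 0.286.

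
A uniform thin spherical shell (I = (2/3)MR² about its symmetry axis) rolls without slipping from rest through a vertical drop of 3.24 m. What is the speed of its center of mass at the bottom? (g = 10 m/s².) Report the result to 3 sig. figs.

With I = (2/3)MR², the ratio k = I/(MR²) is 2/3.
Rolling without slipping gives ω = v/R, so the total kinetic energy is ½Mv² + ½Iω² = ½(1+k)Mv² = (5/6)Mv².
Energy conservation: Mgh = (5/6)Mv², so v = √(2gh/(1+k)) = √(2 × 10 × 3.24 / 1.667) ≈ 6.24 m/s.

v ≈ 6.24 m/s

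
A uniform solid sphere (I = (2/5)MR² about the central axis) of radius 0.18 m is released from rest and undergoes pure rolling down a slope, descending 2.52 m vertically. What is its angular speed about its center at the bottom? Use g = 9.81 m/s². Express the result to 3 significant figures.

For this body I = (2/5)MR², i.e. k = I/(MR²) = 0.4.
Since it rolls without slipping, ω = v/R and KE = ½Mv² + ½Iω² = ½(1+k)Mv² = (7/10)Mv².
Energy conservation Mgh = ½(1+k)Mv² gives v = √(2gh/(1+k)) = √(2 × 9.81 × 2.52 / 1.4) = 5.943 m/s.
Then ω = v/R = 5.943 / 0.18 ≈ 33.0 rad/s.

ω ≈ 33.0 rad/s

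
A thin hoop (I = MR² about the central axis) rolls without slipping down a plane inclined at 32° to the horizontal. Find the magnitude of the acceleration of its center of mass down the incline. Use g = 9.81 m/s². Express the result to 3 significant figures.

The moment of inertia is MR², giving k ≡ I/(MR²) = 1.
Along the incline Mg sinθ − f = Ma, and torque about the center fR = Iα = kMR²(a/R) gives f = kMa.
Eliminating f: Mg sinθ = (1+k)Ma, so a = g sinθ/(1+k) = 9.81 × sin32° / 2 ≈ 2.60 m/s².

a ≈ 2.60 m/s²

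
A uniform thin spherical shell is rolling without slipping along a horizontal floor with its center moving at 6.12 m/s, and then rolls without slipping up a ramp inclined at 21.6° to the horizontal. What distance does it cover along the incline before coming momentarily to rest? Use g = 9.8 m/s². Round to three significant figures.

For this body I = (2/3)MR², i.e. k = I/(MR²) = 2/3.
Since it rolls without slipping, ω = v/R and KE = ½Mv² + ½Iω² = ½(1+k)Mv² = (5/6)Mv².
Setting this equal to Mgh gives the vertical rise h = (1+k)v₀²/(2g) = 1.667×6.12²/(2×9.8) = 3.185 m.
The distance along the slope is d = h/sinθ = 3.185/sin21.6° ≈ 8.65 m.

d ≈ 8.65 m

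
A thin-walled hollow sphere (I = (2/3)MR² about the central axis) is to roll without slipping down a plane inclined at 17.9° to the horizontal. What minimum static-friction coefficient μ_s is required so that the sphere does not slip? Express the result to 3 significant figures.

For this body I = (2/3)MR², i.e. k = I/(MR²) = 2/3.
Along the incline Mg sinθ − f = Ma, and torque about the center fR = Iα = kMR²(a/R) gives f = kMa.
These give a = g sinθ/(1+k) and the required friction f = kMg sinθ/(1+k).
The normal force is N = Mg cosθ, so μ_min = f/N = k tanθ/(1+k).
μ_min = (2/3) × tan17.9° / 1.667 ≈ 0.129.

μ_min ≈ 0.129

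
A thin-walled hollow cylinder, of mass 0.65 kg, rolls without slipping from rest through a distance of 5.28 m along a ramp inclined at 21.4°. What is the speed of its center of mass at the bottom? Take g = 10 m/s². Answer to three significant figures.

v ≈ 4.39 m/s

Here I = MR², so the shape factor k = I/(MR²) = 1.
The rolling condition ω = v/R makes the rotational term ½I(v/R)² = ½kMv², so KE_total = ½(1+k)Mv² = Mv².
The vertical drop is h = L sinθ = 5.28 × sin21.4° = 1.927 m.
Energy conservation: Mgh = Mv², so v = √(2gh/(1+k)) = √(2 × 10 × 1.927 / 2) ≈ 4.39 m/s.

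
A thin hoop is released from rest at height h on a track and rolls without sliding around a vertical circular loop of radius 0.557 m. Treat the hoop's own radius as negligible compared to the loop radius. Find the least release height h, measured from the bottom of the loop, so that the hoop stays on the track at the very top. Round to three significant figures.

h_min ≈ 1.67 m

For this body I = MR², i.e. k = I/(MR²) = 1.
At the top, contact is just lost when gravity alone supplies the centripetal force: Mg = Mv_top²/r, i.e. v_top² = gr.
With ω = v/R, the kinetic energy at speed v is ½(1+k)Mv² = Mv².
Energy conservation from release (height h) to the top (height 2r): Mgh = Mg(2r) + M·gr.
Thus h_min = 2r + (1+k)r/2 = r(2 + 2/2) = 0.557 × 3 ≈ 1.67 m.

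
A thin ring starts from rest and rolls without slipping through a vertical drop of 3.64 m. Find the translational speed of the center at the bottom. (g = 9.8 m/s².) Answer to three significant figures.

The moment of inertia is MR², giving k ≡ I/(MR²) = 1.
Since it rolls without slipping, ω = v/R and KE = ½Mv² + ½Iω² = ½(1+k)Mv² = Mv².
Setting Mgh = Mv² gives v = √(2gh/(1+k)) = √(2·9.8·3.64/2) ≈ 5.97 m/s.

v ≈ 5.97 m/s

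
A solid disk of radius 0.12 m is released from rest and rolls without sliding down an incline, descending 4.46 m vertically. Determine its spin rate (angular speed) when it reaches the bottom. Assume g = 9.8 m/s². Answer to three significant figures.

The moment of inertia is (1/2)MR², giving k ≡ I/(MR²) = 0.5.
Since it rolls without slipping, ω = v/R and KE = ½Mv² + ½Iω² = ½(1+k)Mv² = (3/4)Mv².
Energy conservation Mgh = ½(1+k)Mv² gives v = √(2gh/(1+k)) = √(2 × 9.8 × 4.46 / 1.5) = 7.634 m/s.
Then ω = v/R = 7.634 / 0.12 ≈ 63.6 rad/s.

ω ≈ 63.6 rad/s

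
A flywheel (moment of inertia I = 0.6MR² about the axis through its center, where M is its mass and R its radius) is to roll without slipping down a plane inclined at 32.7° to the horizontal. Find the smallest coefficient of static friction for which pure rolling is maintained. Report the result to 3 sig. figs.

μ_min ≈ 0.241

With I = 0.6MR², the ratio k = I/(MR²) is 0.6.
Newton's second law down the slope: Mg sinθ − f = Ma. The torque equation fR = Iα (with α = a/R) gives f = kMa.
These give a = g sinθ/(1+k) and the required friction f = kMg sinθ/(1+k).
With N = Mg cosθ, the no-slip condition f ≤ μN gives μ_min = f/N = k tanθ/(1+k).
μ_min = 0.6 × tan32.7° / 1.6 ≈ 0.241.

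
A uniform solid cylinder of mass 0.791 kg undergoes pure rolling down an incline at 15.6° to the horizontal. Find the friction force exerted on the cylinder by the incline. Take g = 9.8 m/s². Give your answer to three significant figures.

f ≈ 0.695 N

For this body I = (1/2)MR², i.e. k = I/(MR²) = 0.5.
Translational: Mg sinθ − f = Ma. Rotational about the CM: fR = Iα = kMRa, so f = kMa.
Combining, a = g sinθ/(1+k) and f = kMa = kMg sinθ/(1+k).
f = 0.5 × 0.791 × 9.8 × sin15.6° / 1.5 ≈ 0.695 N.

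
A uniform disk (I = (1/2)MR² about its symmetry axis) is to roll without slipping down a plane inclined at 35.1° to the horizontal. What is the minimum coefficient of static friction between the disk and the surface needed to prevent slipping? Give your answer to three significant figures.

The moment of inertia is (1/2)MR², giving k ≡ I/(MR²) = 0.5.
Newton's second law down the slope: Mg sinθ − f = Ma. The torque equation fR = Iα (with α = a/R) gives f = kMa.
These give a = g sinθ/(1+k) and the required friction f = kMg sinθ/(1+k).
With N = Mg cosθ, the no-slip condition f ≤ μN gives μ_min = f/N = k tanθ/(1+k).
μ_min = 0.5 × tan35.1° / 1.5 ≈ 0.234.

μ_min ≈ 0.234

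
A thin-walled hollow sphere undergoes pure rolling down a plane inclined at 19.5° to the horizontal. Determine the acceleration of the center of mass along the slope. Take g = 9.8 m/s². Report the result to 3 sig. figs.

a ≈ 1.96 m/s²

The moment of inertia is (2/3)MR², giving k ≡ I/(MR²) = 2/3.
Along the incline Mg sinθ − f = Ma, and torque about the center fR = Iα = kMR²(a/R) gives f = kMa.
Eliminating f: Mg sinθ = (1+k)Ma, so a = g sinθ/(1+k) = 9.8 × sin19.5° / 1.667 ≈ 1.96 m/s².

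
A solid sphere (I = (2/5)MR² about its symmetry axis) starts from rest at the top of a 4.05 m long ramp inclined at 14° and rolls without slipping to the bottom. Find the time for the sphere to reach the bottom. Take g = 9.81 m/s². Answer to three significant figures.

t ≈ 2.19 s

Here I = (2/5)MR², so the shape factor k = I/(MR²) = 0.4.
Along the incline Mg sinθ − f = Ma, and torque about the center fR = Iα = kMR²(a/R) gives f = kMa.
Hence a = g sinθ/(1+k) = 9.81×sin14°/1.4 = 1.695 m/s².
Starting from rest, L = ½at², so t = √(2L/a) = √(2×4.05/1.695) ≈ 2.19 s.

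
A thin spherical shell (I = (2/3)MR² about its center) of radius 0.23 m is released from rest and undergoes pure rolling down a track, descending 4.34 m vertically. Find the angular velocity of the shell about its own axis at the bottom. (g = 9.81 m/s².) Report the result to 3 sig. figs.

The moment of inertia is (2/3)MR², giving k ≡ I/(MR²) = 2/3.
Pure rolling means v = ωR; then KE = ½Mv² + ½I(v/R)² = ½(1+k)Mv² = (5/6)Mv².
Energy conservation Mgh = ½(1+k)Mv² gives v = √(2gh/(1+k)) = √(2 × 9.81 × 4.34 / 1.667) = 7.148 m/s.
Then ω = v/R = 7.148 / 0.23 ≈ 31.1 rad/s.

ω ≈ 31.1 rad/s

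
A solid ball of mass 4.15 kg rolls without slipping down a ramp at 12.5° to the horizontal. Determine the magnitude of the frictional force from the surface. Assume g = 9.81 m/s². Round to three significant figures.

Here I = (2/5)MR², so the shape factor k = I/(MR²) = 0.4.
Newton's second law down the slope: Mg sinθ − f = Ma. The torque equation fR = Iα (with α = a/R) gives f = kMa.
Combining, a = g sinθ/(1+k) and f = kMa = kMg sinθ/(1+k).
f = 0.4 × 4.15 × 9.81 × sin12.5° / 1.4 ≈ 2.52 N.

f ≈ 2.52 N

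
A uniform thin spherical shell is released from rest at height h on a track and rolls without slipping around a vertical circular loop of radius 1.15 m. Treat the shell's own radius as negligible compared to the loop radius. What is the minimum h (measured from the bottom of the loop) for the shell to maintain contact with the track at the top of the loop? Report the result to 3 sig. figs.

For this body I = (2/3)MR², i.e. k = I/(MR²) = 2/3.
At the top of the loop, the minimum-contact condition is Mg = Mv_top²/r, so v_top² = gr.
With ω = v/R, the kinetic energy at speed v is ½(1+k)Mv² = (5/6)Mv².
Energy conservation from release (height h) to the top (height 2r): Mgh = Mg(2r) + (5/6)M·gr.
Thus h_min = 2r + (1+k)r/2 = r(2 + 1.667/2) = 1.15 × 2.833 ≈ 3.26 m.

h_min ≈ 3.26 m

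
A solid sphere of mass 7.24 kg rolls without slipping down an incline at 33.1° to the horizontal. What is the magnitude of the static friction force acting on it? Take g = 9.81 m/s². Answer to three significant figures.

f ≈ 11.1 N

The moment of inertia is (2/5)MR², giving k ≡ I/(MR²) = 0.4.
Translational: Mg sinθ − f = Ma. Rotational about the CM: fR = Iα = kMRa, so f = kMa.
Combining, a = g sinθ/(1+k) and f = kMa = kMg sinθ/(1+k).
f = 0.4 × 7.24 × 9.81 × sin33.1° / 1.4 ≈ 11.1 N.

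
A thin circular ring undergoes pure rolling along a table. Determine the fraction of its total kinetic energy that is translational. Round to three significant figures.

fraction ≈ 0.500

The moment of inertia is MR², giving k ≡ I/(MR²) = 1.
With ω = v/R, KE_trans = ½Mv² and KE_rot = ½Iω² = ½kMv², so KE_total = ½(1+k)Mv².
The translational fraction is therefore 1/(1+k) = 1/2 ≈ 0.500.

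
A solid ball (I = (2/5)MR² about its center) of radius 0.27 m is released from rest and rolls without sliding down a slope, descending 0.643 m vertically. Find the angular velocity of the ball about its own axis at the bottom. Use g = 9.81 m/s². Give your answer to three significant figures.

ω ≈ 11.1 rad/s

With I = (2/5)MR², the ratio k = I/(MR²) is 0.4.
Pure rolling means v = ωR; then KE = ½Mv² + ½I(v/R)² = ½(1+k)Mv² = (7/10)Mv².
Energy conservation Mgh = ½(1+k)Mv² gives v = √(2gh/(1+k)) = √(2 × 9.81 × 0.643 / 1.4) = 3.002 m/s.
Then ω = v/R = 3.002 / 0.27 ≈ 11.1 rad/s.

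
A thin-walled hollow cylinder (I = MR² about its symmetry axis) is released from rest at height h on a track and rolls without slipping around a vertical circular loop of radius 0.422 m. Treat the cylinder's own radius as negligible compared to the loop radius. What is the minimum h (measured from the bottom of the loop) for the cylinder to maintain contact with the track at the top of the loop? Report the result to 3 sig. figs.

With I = MR², the ratio k = I/(MR²) is 1.
At the top of the loop, the minimum-contact condition is Mg = Mv_top²/r, so v_top² = gr.
With ω = v/R, the kinetic energy at speed v is ½(1+k)Mv² = Mv².
Energy conservation from release (height h) to the top (height 2r): Mgh = Mg(2r) + M·gr.
Thus h_min = 2r + (1+k)r/2 = r(2 + 2/2) = 0.422 × 3 ≈ 1.27 m.

h_min ≈ 1.27 m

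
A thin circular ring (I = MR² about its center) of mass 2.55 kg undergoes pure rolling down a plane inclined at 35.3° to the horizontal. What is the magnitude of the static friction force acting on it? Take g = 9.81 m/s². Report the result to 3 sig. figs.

With I = MR², the ratio k = I/(MR²) is 1.
Along the incline Mg sinθ − f = Ma, and torque about the center fR = Iα = kMR²(a/R) gives f = kMa.
Combining, a = g sinθ/(1+k) and f = kMa = kMg sinθ/(1+k).
f = 1 × 2.55 × 9.81 × sin35.3° / 2 ≈ 7.23 N.

f ≈ 7.23 N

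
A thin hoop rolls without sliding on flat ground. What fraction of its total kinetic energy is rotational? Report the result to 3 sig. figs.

fraction ≈ 0.500

For this body I = MR², i.e. k = I/(MR²) = 1.
Since ω = v/R, the translational part is ½Mv² and the rotational part is ½I(v/R)² = ½kMv²; the total is ½(1+k)Mv².
The rotational fraction is therefore k/(1+k) = 1/2 ≈ 0.500.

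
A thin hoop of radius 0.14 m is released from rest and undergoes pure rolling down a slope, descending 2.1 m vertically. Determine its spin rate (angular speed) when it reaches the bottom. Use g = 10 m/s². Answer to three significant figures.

ω ≈ 32.7 rad/s

The moment of inertia is MR², giving k ≡ I/(MR²) = 1.
Pure rolling means v = ωR; then KE = ½Mv² + ½I(v/R)² = ½(1+k)Mv² = Mv².
Energy conservation Mgh = ½(1+k)Mv² gives v = √(2gh/(1+k)) = √(2 × 10 × 2.1 / 2) = 4.583 m/s.
Then ω = v/R = 4.583 / 0.14 ≈ 32.7 rad/s.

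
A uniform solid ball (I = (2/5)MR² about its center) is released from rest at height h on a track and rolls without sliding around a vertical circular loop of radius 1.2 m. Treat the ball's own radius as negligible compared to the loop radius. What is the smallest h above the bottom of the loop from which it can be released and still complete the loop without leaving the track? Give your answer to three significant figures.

h_min ≈ 3.24 m

The moment of inertia is (2/5)MR², giving k ≡ I/(MR²) = 0.4.
At the top of the loop, the minimum-contact condition is Mg = Mv_top²/r, so v_top² = gr.
With ω = v/R, the kinetic energy at speed v is ½(1+k)Mv² = (7/10)Mv².
Energy conservation from release (height h) to the top (height 2r): Mgh = Mg(2r) + (7/10)M·gr.
Thus h_min = 2r + (1+k)r/2 = r(2 + 1.4/2) = 1.2 × 2.7 ≈ 3.24 m.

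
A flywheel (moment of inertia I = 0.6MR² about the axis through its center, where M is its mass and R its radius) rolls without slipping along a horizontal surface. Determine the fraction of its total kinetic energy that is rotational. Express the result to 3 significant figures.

The moment of inertia is 0.6MR², giving k ≡ I/(MR²) = 0.6.
With ω = v/R, KE_trans = ½Mv² and KE_rot = ½Iω² = ½kMv², so KE_total = ½(1+k)Mv².
The rotational fraction is therefore k/(1+k) = 0.6/1.6 ≈ 0.375.

fraction ≈ 0.375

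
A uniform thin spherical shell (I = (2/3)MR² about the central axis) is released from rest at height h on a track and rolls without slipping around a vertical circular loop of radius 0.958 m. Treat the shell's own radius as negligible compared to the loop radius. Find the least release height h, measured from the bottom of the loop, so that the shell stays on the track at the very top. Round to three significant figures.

For this body I = (2/3)MR², i.e. k = I/(MR²) = 2/3.
At the top of the loop, the minimum-contact condition is Mg = Mv_top²/r, so v_top² = gr.
With ω = v/R, the kinetic energy at speed v is ½(1+k)Mv² = (5/6)Mv².
Energy conservation from release (height h) to the top (height 2r): Mgh = Mg(2r) + (5/6)M·gr.
Thus h_min = 2r + (1+k)r/2 = r(2 + 1.667/2) = 0.958 × 2.833 ≈ 2.71 m.

h_min ≈ 2.71 m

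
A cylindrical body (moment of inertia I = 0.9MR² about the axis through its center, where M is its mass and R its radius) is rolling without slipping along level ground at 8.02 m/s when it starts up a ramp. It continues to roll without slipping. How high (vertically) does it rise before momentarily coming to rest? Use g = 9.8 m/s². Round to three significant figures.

h ≈ 6.24 m

For this body I = 0.9MR², i.e. k = I/(MR²) = 0.9.
Pure rolling means v = ωR; then KE = ½Mv² + ½I(v/R)² = ½(1+k)Mv² = (19/20)Mv².
All of this converts to potential energy at the highest point: (19/20)Mv₀² = Mgh.
Thus h = (1+k)v₀²/(2g) = 1.9 × 8.02² / (2 × 9.8) ≈ 6.24 m.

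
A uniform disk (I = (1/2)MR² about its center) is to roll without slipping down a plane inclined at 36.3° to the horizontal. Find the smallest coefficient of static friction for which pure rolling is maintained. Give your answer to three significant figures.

For this body I = (1/2)MR², i.e. k = I/(MR²) = 0.5.
Translational: Mg sinθ − f = Ma. Rotational about the CM: fR = Iα = kMRa, so f = kMa.
These give a = g sinθ/(1+k) and the required friction f = kMg sinθ/(1+k).
With N = Mg cosθ, the no-slip condition f ≤ μN gives μ_min = f/N = k tanθ/(1+k).
μ_min = 0.5 × tan36.3° / 1.5 ≈ 0.245.

μ_min ≈ 0.245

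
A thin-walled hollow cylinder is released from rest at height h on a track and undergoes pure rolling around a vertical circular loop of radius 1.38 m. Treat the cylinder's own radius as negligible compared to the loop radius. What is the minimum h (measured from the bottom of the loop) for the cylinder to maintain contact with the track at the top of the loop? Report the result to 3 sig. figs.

h_min ≈ 4.14 m

The moment of inertia is MR², giving k ≡ I/(MR²) = 1.
At the top, contact is just lost when gravity alone supplies the centripetal force: Mg = Mv_top²/r, i.e. v_top² = gr.
With ω = v/R, the kinetic energy at speed v is ½(1+k)Mv² = Mv².
Energy conservation from release (height h) to the top (height 2r): Mgh = Mg(2r) + M·gr.
Thus h_min = 2r + (1+k)r/2 = r(2 + 2/2) = 1.38 × 3 ≈ 4.14 m.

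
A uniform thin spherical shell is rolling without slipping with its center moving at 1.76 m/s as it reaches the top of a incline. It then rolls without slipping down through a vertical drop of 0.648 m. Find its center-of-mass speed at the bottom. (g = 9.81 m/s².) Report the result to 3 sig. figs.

The moment of inertia is (2/3)MR², giving k ≡ I/(MR²) = 2/3.
Rolling without slipping gives ω = v/R, so the total kinetic energy is ½Mv² + ½Iω² = ½(1+k)Mv² = (5/6)Mv².
Energy conservation: (5/6)Mv₀² + Mgh = (5/6)Mv², so v² = v₀² + 2gh/(1+k).
v = √(1.76² + 2×9.81×0.648/1.667) = √10.73 ≈ 3.28 m/s.

v ≈ 3.28 m/s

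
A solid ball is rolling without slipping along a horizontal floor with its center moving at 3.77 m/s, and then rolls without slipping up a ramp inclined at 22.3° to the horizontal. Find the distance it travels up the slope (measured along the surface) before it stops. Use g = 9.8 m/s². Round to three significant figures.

The moment of inertia is (2/5)MR², giving k ≡ I/(MR²) = 0.4.
Pure rolling means v = ωR; then KE = ½Mv² + ½I(v/R)² = ½(1+k)Mv² = (7/10)Mv².
Setting this equal to Mgh gives the vertical rise h = (1+k)v₀²/(2g) = 1.4×3.77²/(2×9.8) = 1.015 m.
The distance along the slope is d = h/sinθ = 1.015/sin22.3° ≈ 2.68 m.

d ≈ 2.68 m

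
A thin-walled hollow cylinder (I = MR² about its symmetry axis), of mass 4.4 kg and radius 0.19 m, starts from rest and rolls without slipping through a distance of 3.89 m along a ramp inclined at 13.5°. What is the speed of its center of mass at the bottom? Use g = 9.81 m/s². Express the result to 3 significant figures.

v ≈ 2.98 m/s

Here I = MR², so the shape factor k = I/(MR²) = 1.
Pure rolling means v = ωR; then KE = ½Mv² + ½I(v/R)² = ½(1+k)Mv² = Mv².
The vertical drop is h = L sinθ = 3.89 × sin13.5° = 0.9081 m.
Energy conservation: Mgh = Mv², so v = √(2gh/(1+k)) = √(2 × 9.81 × 0.9081 / 2) ≈ 2.98 m/s.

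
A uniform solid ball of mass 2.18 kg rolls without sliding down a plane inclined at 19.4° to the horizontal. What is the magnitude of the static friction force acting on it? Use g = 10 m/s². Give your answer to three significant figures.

f ≈ 2.07 N

For this body I = (2/5)MR², i.e. k = I/(MR²) = 0.4.
Along the incline Mg sinθ − f = Ma, and torque about the center fR = Iα = kMR²(a/R) gives f = kMa.
Combining, a = g sinθ/(1+k) and f = kMa = kMg sinθ/(1+k).
f = 0.4 × 2.18 × 10 × sin19.4° / 1.4 ≈ 2.07 N.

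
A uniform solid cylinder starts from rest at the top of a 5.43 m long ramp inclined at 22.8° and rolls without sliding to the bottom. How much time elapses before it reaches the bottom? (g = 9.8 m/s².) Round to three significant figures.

t ≈ 2.07 s

The moment of inertia is (1/2)MR², giving k ≡ I/(MR²) = 0.5.
Along the incline Mg sinθ − f = Ma, and torque about the center fR = Iα = kMR²(a/R) gives f = kMa.
Hence a = g sinθ/(1+k) = 9.8×sin22.8°/1.5 = 2.532 m/s².
With constant a from rest, t = √(2L/a) = √(2·5.43/2.532) ≈ 2.07 s.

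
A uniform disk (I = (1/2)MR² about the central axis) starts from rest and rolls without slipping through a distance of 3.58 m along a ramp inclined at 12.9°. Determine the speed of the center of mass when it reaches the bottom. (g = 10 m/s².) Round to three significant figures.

v ≈ 3.26 m/s

With I = (1/2)MR², the ratio k = I/(MR²) is 0.5.
The rolling condition ω = v/R makes the rotational term ½I(v/R)² = ½kMv², so KE_total = ½(1+k)Mv² = (3/4)Mv².
The vertical drop is h = L sinθ = 3.58 × sin12.9° = 0.7992 m.
Setting Mgh = (3/4)Mv² gives v = √(2gh/(1+k)) = √(2·10·0.7992/1.5) ≈ 3.26 m/s.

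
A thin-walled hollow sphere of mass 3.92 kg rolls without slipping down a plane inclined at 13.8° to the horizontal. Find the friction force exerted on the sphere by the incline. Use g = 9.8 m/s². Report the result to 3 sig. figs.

The moment of inertia is (2/3)MR², giving k ≡ I/(MR²) = 2/3.
Along the incline Mg sinθ − f = Ma, and torque about the center fR = Iα = kMR²(a/R) gives f = kMa.
Combining, a = g sinθ/(1+k) and f = kMa = kMg sinθ/(1+k).
f = (2/3) × 3.92 × 9.8 × sin13.8° / 1.667 ≈ 3.67 N.

f ≈ 3.67 N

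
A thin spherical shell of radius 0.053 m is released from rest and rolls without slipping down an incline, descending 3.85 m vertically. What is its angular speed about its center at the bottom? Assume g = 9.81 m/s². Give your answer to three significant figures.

Here I = (2/3)MR², so the shape factor k = I/(MR²) = 2/3.
Rolling without slipping gives ω = v/R, so the total kinetic energy is ½Mv² + ½Iω² = ½(1+k)Mv² = (5/6)Mv².
Energy conservation Mgh = ½(1+k)Mv² gives v = √(2gh/(1+k)) = √(2 × 9.81 × 3.85 / 1.667) = 6.732 m/s.
The angular speed follows from ω = v/R = 6.732/0.053 ≈ 127 rad/s.

ω ≈ 127 rad/s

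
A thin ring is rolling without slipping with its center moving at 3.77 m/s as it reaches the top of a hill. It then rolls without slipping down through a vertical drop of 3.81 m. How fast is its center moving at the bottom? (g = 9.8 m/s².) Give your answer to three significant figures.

With I = MR², the ratio k = I/(MR²) is 1.
Rolling without slipping gives ω = v/R, so the total kinetic energy is ½Mv² + ½Iω² = ½(1+k)Mv² = Mv².
Energy conservation: Mv₀² + Mgh = Mv², so v² = v₀² + 2gh/(1+k).
v = √(3.77² + 2×9.8×3.81/2) = √51.55 ≈ 7.18 m/s.

v ≈ 7.18 m/s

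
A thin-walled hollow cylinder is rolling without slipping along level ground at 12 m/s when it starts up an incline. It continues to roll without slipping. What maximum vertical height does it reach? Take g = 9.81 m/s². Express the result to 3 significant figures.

h ≈ 14.7 m

For this body I = MR², i.e. k = I/(MR²) = 1.
Rolling without slipping gives ω = v/R, so the total kinetic energy is ½Mv² + ½Iω² = ½(1+k)Mv² = Mv².
At the top the kinetic energy is zero, so Mv₀² = Mgh.
Thus h = (1+k)v₀²/(2g) = 2 × 12² / (2 × 9.81) ≈ 14.7 m.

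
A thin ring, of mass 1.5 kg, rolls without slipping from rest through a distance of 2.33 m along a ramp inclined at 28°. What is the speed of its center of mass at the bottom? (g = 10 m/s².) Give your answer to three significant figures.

The moment of inertia is MR², giving k ≡ I/(MR²) = 1.
The rolling condition ω = v/R makes the rotational term ½I(v/R)² = ½kMv², so KE_total = ½(1+k)Mv² = Mv².
The vertical drop is h = L sinθ = 2.33 × sin28° = 1.094 m.
Setting Mgh = Mv² gives v = √(2gh/(1+k)) = √(2·10·1.094/2) ≈ 3.31 m/s.

v ≈ 3.31 m/s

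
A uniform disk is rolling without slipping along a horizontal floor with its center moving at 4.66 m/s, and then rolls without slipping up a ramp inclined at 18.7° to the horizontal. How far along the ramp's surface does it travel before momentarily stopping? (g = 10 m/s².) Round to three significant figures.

d ≈ 5.08 m

The moment of inertia is (1/2)MR², giving k ≡ I/(MR²) = 0.5.
Since it rolls without slipping, ω = v/R and KE = ½Mv² + ½Iω² = ½(1+k)Mv² = (3/4)Mv².
Setting this equal to Mgh gives the vertical rise h = (1+k)v₀²/(2g) = 1.5×4.66²/(2×10) = 1.629 m.
The distance along the slope is d = h/sinθ = 1.629/sin18.7° ≈ 5.08 m.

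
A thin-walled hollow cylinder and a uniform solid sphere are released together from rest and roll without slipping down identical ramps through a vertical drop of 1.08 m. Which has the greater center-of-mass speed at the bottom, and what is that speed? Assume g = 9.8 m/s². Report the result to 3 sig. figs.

the uniform solid sphere, at v ≈ 3.89 m/s

For rolling without slipping, Mgh = ½(1+k)Mv² where k = I/(MR²), so v = √(2gh/(1+k)).
Thin-walled hollow cylinder: k = 1, giving v = √(2×9.8×1.08/2) = 3.253 m/s.
Uniform solid sphere: k = 0.4, giving v = √(2×9.8×1.08/1.4) = 3.888 m/s.
The smaller k wins: the uniform solid sphere, at ≈ 3.89 m/s.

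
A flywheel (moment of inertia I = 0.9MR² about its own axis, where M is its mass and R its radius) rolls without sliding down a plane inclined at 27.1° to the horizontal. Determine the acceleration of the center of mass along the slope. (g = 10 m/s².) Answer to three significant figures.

The moment of inertia is 0.9MR², giving k ≡ I/(MR²) = 0.9.
Translational: Mg sinθ − f = Ma. Rotational about the CM: fR = Iα = kMRa, so f = kMa.
Eliminating f: Mg sinθ = (1+k)Ma, so a = g sinθ/(1+k) = 10 × sin27.1° / 1.9 ≈ 2.40 m/s².

a ≈ 2.40 m/s²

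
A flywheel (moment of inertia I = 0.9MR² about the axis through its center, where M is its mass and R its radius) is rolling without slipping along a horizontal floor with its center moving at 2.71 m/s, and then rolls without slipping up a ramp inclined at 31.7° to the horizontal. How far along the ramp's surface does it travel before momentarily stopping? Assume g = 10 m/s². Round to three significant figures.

d ≈ 1.33 m

The moment of inertia is 0.9MR², giving k ≡ I/(MR²) = 0.9.
Rolling without slipping gives ω = v/R, so the total kinetic energy is ½Mv² + ½Iω² = ½(1+k)Mv² = (19/20)Mv².
Setting this equal to Mgh gives the vertical rise h = (1+k)v₀²/(2g) = 1.9×2.71²/(2×10) = 0.6977 m.
Along the incline, d = h/sinθ = 0.6977/sin31.7° ≈ 1.33 m.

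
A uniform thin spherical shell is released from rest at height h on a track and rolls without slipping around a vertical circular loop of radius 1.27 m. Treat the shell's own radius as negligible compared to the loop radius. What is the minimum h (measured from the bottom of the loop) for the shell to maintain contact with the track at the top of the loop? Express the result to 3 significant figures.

Here I = (2/3)MR², so the shape factor k = I/(MR²) = 2/3.
At the top of the loop, the minimum-contact condition is Mg = Mv_top²/r, so v_top² = gr.
With ω = v/R, the kinetic energy at speed v is ½(1+k)Mv² = (5/6)Mv².
Energy conservation from release (height h) to the top (height 2r): Mgh = Mg(2r) + (5/6)M·gr.
Thus h_min = 2r + (1+k)r/2 = r(2 + 1.667/2) = 1.27 × 2.833 ≈ 3.60 m.

h_min ≈ 3.60 m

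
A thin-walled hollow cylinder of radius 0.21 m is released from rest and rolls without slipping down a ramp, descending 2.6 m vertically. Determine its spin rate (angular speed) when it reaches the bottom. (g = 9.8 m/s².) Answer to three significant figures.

With I = MR², the ratio k = I/(MR²) is 1.
Pure rolling means v = ωR; then KE = ½Mv² + ½I(v/R)² = ½(1+k)Mv² = Mv².
Energy conservation Mgh = ½(1+k)Mv² gives v = √(2gh/(1+k)) = √(2 × 9.8 × 2.6 / 2) = 5.048 m/s.
The angular speed follows from ω = v/R = 5.048/0.21 ≈ 24.0 rad/s.

ω ≈ 24.0 rad/s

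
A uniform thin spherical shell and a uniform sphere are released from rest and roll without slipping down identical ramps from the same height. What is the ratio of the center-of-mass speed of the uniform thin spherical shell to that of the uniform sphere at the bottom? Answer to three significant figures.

Each satisfies Mgh = ½(1+k)Mv² with k = I/(MR²), so v ∝ 1/√(1+k).
For the uniform thin spherical shell k = 2/3; for the uniform sphere k = 0.4.
v₁/v₂ = √((1+k₂)/(1+k₁)) = √(1.4/1.667) ≈ 0.917.

v_ratio ≈ 0.917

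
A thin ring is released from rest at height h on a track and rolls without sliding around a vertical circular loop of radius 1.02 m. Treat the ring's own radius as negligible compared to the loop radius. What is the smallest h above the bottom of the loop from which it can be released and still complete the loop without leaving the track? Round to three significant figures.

With I = MR², the ratio k = I/(MR²) is 1.
At the top of the loop, the minimum-contact condition is Mg = Mv_top²/r, so v_top² = gr.
With ω = v/R, the kinetic energy at speed v is ½(1+k)Mv² = Mv².
Energy conservation from release (height h) to the top (height 2r): Mgh = Mg(2r) + M·gr.
Thus h_min = 2r + (1+k)r/2 = r(2 + 2/2) = 1.02 × 3 ≈ 3.06 m.

h_min ≈ 3.06 m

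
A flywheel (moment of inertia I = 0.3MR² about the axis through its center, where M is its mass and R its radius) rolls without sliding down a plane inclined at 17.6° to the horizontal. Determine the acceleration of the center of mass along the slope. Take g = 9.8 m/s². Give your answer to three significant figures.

With I = 0.3MR², the ratio k = I/(MR²) is 0.3.
Newton's second law down the slope: Mg sinθ − f = Ma. The torque equation fR = Iα (with α = a/R) gives f = kMa.
Eliminating f: Mg sinθ = (1+k)Ma, so a = g sinθ/(1+k) = 9.8 × sin17.6° / 1.3 ≈ 2.28 m/s².

a ≈ 2.28 m/s²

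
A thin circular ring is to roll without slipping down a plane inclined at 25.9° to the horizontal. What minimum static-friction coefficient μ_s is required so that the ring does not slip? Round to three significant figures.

μ_min ≈ 0.243

The moment of inertia is MR², giving k ≡ I/(MR²) = 1.
Along the incline Mg sinθ − f = Ma, and torque about the center fR = Iα = kMR²(a/R) gives f = kMa.
These give a = g sinθ/(1+k) and the required friction f = kMg sinθ/(1+k).
With N = Mg cosθ, the no-slip condition f ≤ μN gives μ_min = f/N = k tanθ/(1+k).
μ_min = 1 × tan25.9° / 2 ≈ 0.243.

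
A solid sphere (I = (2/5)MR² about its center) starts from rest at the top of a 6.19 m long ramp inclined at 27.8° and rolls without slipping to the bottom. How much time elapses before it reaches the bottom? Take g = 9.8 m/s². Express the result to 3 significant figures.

The moment of inertia is (2/5)MR², giving k ≡ I/(MR²) = 0.4.
Along the incline Mg sinθ − f = Ma, and torque about the center fR = Iα = kMR²(a/R) gives f = kMa.
Hence a = g sinθ/(1+k) = 9.8×sin27.8°/1.4 = 3.265 m/s².
Starting from rest, L = ½at², so t = √(2L/a) = √(2×6.19/3.265) ≈ 1.95 s.

t ≈ 1.95 s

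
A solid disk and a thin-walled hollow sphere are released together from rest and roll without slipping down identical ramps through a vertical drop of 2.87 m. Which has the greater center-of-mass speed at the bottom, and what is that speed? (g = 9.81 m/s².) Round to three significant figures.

the solid disk, at v ≈ 6.13 m/s

For rolling without slipping, Mgh = ½(1+k)Mv² where k = I/(MR²), so v = √(2gh/(1+k)).
Solid disk: k = 0.5, giving v = √(2×9.81×2.87/1.5) = 6.127 m/s.
Thin-walled hollow sphere: k = 2/3, giving v = √(2×9.81×2.87/1.667) = 5.813 m/s.
The smaller k wins: the solid disk, at ≈ 6.13 m/s.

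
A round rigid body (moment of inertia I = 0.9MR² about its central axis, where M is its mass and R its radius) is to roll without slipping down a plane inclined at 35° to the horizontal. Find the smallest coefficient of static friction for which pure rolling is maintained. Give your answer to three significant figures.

The moment of inertia is 0.9MR², giving k ≡ I/(MR²) = 0.9.
Along the incline Mg sinθ − f = Ma, and torque about the center fR = Iα = kMR²(a/R) gives f = kMa.
These give a = g sinθ/(1+k) and the required friction f = kMg sinθ/(1+k).
With N = Mg cosθ, the no-slip condition f ≤ μN gives μ_min = f/N = k tanθ/(1+k).
μ_min = 0.9 × tan35° / 1.9 ≈ 0.332.

μ_min ≈ 0.332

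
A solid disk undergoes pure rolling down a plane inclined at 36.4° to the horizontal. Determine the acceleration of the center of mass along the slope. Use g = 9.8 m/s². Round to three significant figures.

For this body I = (1/2)MR², i.e. k = I/(MR²) = 0.5.
Newton's second law down the slope: Mg sinθ − f = Ma. The torque equation fR = Iα (with α = a/R) gives f = kMa.
Eliminating f: Mg sinθ = (1+k)Ma, so a = g sinθ/(1+k) = 9.8 × sin36.4° / 1.5 ≈ 3.88 m/s².

a ≈ 3.88 m/s²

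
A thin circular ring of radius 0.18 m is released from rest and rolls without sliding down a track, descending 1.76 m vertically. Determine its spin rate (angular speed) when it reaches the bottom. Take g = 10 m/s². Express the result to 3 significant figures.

For this body I = MR², i.e. k = I/(MR²) = 1.
Rolling without slipping gives ω = v/R, so the total kinetic energy is ½Mv² + ½Iω² = ½(1+k)Mv² = Mv².
Energy conservation Mgh = ½(1+k)Mv² gives v = √(2gh/(1+k)) = √(2 × 10 × 1.76 / 2) = 4.195 m/s.
Then ω = v/R = 4.195 / 0.18 ≈ 23.3 rad/s.

ω ≈ 23.3 rad/s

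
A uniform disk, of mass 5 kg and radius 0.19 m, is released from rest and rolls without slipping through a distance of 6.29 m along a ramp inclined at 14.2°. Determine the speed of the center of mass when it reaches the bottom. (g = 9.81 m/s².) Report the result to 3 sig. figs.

The moment of inertia is (1/2)MR², giving k ≡ I/(MR²) = 0.5.
Rolling without slipping gives ω = v/R, so the total kinetic energy is ½Mv² + ½Iω² = ½(1+k)Mv² = (3/4)Mv².
The vertical drop is h = L sinθ = 6.29 × sin14.2° = 1.543 m.
Energy conservation: Mgh = (3/4)Mv², so v = √(2gh/(1+k)) = √(2 × 9.81 × 1.543 / 1.5) ≈ 4.49 m/s.

v ≈ 4.49 m/s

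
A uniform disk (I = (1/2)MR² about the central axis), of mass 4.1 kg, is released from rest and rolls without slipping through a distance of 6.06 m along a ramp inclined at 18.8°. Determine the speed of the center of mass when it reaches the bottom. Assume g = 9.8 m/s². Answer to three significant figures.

v ≈ 5.05 m/s

Here I = (1/2)MR², so the shape factor k = I/(MR²) = 0.5.
Since it rolls without slipping, ω = v/R and KE = ½Mv² + ½Iω² = ½(1+k)Mv² = (3/4)Mv².
The vertical drop is h = L sinθ = 6.06 × sin18.8° = 1.953 m.
Setting Mgh = (3/4)Mv² gives v = √(2gh/(1+k)) = √(2·9.8·1.953/1.5) ≈ 5.05 m/s.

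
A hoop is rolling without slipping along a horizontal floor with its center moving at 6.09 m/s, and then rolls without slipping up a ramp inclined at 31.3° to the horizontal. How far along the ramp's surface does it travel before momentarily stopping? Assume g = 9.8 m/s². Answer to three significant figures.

d ≈ 7.28 m

The moment of inertia is MR², giving k ≡ I/(MR²) = 1.
Pure rolling means v = ωR; then KE = ½Mv² + ½I(v/R)² = ½(1+k)Mv² = Mv².
Setting this equal to Mgh gives the vertical rise h = (1+k)v₀²/(2g) = 2×6.09²/(2×9.8) = 3.784 m.
The distance along the slope is d = h/sinθ = 3.784/sin31.3° ≈ 7.28 m.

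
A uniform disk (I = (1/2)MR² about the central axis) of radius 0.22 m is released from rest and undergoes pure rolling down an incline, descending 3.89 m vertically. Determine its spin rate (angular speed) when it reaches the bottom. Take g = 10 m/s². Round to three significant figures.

ω ≈ 32.7 rad/s

Here I = (1/2)MR², so the shape factor k = I/(MR²) = 0.5.
Pure rolling means v = ωR; then KE = ½Mv² + ½I(v/R)² = ½(1+k)Mv² = (3/4)Mv².
Energy conservation Mgh = ½(1+k)Mv² gives v = √(2gh/(1+k)) = √(2 × 10 × 3.89 / 1.5) = 7.202 m/s.
The angular speed follows from ω = v/R = 7.202/0.22 ≈ 32.7 rad/s.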